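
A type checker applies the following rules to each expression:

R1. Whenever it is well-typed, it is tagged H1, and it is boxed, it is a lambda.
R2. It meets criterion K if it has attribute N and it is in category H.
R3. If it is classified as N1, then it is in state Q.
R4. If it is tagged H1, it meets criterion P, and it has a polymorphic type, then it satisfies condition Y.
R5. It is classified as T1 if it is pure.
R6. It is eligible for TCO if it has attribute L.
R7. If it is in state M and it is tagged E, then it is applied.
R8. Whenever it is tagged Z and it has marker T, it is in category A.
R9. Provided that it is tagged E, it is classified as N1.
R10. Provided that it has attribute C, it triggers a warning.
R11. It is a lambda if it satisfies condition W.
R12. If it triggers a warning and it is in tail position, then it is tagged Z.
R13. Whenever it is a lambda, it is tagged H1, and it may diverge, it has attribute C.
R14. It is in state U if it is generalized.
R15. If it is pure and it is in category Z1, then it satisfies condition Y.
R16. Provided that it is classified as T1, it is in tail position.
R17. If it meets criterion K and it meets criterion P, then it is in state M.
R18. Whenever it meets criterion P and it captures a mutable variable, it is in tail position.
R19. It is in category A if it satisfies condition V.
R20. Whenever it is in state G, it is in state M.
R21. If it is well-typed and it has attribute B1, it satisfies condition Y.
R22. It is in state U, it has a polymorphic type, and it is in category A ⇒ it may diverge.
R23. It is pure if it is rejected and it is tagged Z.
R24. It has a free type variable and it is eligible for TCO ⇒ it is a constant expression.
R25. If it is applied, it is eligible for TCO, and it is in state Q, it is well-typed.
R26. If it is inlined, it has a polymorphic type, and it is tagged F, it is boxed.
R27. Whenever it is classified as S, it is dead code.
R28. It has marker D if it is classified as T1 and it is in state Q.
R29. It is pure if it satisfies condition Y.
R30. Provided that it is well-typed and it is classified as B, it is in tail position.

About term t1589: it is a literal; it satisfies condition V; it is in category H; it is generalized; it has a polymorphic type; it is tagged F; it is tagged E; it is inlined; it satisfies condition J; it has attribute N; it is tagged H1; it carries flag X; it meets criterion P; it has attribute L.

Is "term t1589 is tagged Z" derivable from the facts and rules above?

Yes

By R2 (it has attribute N, it is in category H): it meets criterion K.
By R4 (it is tagged H1, it meets criterion P, it has a polymorphic type): it satisfies condition Y.
By R6 (it has attribute L): it is eligible for TCO.
By R9 (it is tagged E): it is classified as N1.
By R14 (it is generalized): it is in state U.
By R17 (it meets criterion K, it meets criterion P): it is in state M.
By R19 (it satisfies condition V): it is in category A.
By R22 (it is in state U, it has a polymorphic type, it is in category A): it may diverge.
By R26 (it is inlined, it has a polymorphic type, it is tagged F): it is boxed.
By R29 (it satisfies condition Y): it is pure.
By R3 (it is classified as N1): it is in state Q.
By R5 (it is pure): it is classified as T1.
By R7 (it is in state M, it is tagged E): it is applied.
By R16 (it is classified as T1): it is in tail position.
By R25 (it is applied, it is eligible for TCO, it is in state Q): it is well-typed.
By R1 (it is well-typed, it is tagged H1, it is boxed): it is a lambda.
By R13 (it is a lambda, it is tagged H1, it may diverge): it has attribute C.
By R10 (it has attribute C): it triggers a warning.
By R12 (it triggers a warning, it is in tail position): it is tagged Z.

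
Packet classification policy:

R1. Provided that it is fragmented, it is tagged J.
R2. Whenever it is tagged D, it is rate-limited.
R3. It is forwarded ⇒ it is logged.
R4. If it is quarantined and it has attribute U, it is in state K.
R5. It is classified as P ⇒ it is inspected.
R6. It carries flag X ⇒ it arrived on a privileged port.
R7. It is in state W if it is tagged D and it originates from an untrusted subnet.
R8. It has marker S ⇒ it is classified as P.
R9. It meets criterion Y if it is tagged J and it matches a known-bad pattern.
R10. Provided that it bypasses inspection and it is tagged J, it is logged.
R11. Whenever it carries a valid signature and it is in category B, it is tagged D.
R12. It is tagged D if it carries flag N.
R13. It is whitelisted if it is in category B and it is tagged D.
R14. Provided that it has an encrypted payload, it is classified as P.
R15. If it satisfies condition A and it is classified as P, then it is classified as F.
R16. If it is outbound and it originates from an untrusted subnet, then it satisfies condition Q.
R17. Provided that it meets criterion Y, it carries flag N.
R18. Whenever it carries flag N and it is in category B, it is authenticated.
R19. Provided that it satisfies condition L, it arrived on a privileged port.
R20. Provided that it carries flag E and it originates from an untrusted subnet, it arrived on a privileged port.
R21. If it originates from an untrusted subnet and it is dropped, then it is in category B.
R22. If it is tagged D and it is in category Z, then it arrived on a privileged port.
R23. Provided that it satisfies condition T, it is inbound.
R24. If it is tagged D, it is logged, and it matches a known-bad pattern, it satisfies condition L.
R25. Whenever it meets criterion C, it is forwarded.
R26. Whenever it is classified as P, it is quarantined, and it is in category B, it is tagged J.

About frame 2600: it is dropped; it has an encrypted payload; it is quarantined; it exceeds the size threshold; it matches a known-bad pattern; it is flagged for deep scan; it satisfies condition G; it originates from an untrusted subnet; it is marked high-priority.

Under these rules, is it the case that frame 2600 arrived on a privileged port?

Forward chaining from the given facts derives: is classified as P, is in category B, is tagged J, is inspected, meets criterion Y, carries flag N, is authenticated, is tagged D, is whitelisted, is rate-limited, is in state W.
Rules concluding "it arrived on a privileged port": R6 needs "it carries flag X"; R19 needs "it satisfies condition L"; R20 needs "it carries flag E"; R22 needs "it is in category Z" — none of these are established.

No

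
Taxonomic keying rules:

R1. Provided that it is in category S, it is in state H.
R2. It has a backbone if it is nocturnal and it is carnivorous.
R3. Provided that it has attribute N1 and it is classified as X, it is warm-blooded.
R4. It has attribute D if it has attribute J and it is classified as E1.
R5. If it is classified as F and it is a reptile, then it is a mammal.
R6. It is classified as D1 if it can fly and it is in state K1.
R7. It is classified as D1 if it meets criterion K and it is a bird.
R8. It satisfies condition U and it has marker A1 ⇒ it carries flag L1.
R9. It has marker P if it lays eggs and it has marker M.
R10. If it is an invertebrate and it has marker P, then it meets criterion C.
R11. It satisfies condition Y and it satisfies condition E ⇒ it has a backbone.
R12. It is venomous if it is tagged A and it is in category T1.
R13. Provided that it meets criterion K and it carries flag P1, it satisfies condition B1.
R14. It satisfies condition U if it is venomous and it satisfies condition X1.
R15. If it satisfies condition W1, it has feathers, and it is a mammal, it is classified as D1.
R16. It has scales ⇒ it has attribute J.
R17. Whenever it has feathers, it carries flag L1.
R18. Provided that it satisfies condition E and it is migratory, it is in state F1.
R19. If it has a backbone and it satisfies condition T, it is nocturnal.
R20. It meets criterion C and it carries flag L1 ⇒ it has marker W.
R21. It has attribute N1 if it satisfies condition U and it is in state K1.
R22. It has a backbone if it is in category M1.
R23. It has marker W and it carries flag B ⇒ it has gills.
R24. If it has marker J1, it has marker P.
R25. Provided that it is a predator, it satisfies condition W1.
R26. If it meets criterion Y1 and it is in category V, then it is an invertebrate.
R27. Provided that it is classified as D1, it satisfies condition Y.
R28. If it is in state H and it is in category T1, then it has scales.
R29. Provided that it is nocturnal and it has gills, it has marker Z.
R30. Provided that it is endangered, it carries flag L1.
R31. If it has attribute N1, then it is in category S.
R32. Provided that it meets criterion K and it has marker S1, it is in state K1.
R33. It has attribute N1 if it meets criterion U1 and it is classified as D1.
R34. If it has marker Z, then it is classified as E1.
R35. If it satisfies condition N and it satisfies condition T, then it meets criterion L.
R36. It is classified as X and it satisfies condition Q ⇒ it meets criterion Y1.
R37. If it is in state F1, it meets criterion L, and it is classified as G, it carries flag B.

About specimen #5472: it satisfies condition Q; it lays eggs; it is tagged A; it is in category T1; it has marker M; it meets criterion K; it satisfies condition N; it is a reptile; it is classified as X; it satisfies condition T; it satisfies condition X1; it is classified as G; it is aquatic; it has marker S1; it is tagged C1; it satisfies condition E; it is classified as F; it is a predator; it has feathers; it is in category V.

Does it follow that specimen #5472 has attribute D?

No

Forward chaining from the given facts derives: is a mammal, has marker P, is venomous, satisfies condition U, carries flag L1, satisfies condition W1, is in state K1, meets criterion L, meets criterion Y1, is classified as D1, has attribute N1, is an invertebrate, satisfies condition Y, is in category S, is in state H, is warm-blooded, meets criterion C, has a backbone, is nocturnal, has marker W, has scales, has attribute J.
The only rule concluding "it has attribute D" is R4, which needs "it is classified as E1"; that is never established.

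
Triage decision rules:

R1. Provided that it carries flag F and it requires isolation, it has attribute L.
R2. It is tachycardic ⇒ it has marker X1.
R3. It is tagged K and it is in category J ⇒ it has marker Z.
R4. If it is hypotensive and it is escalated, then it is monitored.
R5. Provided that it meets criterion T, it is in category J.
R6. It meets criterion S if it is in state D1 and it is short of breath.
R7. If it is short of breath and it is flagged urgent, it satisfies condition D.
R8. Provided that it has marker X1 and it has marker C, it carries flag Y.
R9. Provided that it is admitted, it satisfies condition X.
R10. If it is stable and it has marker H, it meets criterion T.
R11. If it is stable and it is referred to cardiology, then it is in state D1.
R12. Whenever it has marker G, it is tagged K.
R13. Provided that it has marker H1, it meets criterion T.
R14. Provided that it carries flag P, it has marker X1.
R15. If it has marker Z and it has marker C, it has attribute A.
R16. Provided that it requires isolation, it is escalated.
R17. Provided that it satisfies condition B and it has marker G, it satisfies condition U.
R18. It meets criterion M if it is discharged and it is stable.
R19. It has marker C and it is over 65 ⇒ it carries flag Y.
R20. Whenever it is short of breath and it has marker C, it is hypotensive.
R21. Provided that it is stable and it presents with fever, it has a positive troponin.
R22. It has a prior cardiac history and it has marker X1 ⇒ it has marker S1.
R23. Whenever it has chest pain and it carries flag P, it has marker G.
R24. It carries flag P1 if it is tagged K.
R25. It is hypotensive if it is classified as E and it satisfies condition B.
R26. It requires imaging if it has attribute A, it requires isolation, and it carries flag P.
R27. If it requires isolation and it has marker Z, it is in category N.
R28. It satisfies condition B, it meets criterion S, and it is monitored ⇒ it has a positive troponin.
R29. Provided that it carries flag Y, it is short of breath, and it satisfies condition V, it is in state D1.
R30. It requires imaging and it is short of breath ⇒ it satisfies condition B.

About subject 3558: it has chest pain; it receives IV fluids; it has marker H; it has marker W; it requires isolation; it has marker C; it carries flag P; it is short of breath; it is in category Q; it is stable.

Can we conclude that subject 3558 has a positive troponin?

Forward chaining from the given facts derives: meets criterion T, has marker X1, is escalated, is hypotensive, has marker G, is monitored, is in category J, carries flag Y, is tagged K, carries flag P1, has marker Z, has attribute A, requires imaging, is in category N, satisfies condition B, satisfies condition U.
Rules concluding "it has a positive troponin": R21 needs "it presents with fever"; R28 needs "it meets criterion S" — none of these are established.

No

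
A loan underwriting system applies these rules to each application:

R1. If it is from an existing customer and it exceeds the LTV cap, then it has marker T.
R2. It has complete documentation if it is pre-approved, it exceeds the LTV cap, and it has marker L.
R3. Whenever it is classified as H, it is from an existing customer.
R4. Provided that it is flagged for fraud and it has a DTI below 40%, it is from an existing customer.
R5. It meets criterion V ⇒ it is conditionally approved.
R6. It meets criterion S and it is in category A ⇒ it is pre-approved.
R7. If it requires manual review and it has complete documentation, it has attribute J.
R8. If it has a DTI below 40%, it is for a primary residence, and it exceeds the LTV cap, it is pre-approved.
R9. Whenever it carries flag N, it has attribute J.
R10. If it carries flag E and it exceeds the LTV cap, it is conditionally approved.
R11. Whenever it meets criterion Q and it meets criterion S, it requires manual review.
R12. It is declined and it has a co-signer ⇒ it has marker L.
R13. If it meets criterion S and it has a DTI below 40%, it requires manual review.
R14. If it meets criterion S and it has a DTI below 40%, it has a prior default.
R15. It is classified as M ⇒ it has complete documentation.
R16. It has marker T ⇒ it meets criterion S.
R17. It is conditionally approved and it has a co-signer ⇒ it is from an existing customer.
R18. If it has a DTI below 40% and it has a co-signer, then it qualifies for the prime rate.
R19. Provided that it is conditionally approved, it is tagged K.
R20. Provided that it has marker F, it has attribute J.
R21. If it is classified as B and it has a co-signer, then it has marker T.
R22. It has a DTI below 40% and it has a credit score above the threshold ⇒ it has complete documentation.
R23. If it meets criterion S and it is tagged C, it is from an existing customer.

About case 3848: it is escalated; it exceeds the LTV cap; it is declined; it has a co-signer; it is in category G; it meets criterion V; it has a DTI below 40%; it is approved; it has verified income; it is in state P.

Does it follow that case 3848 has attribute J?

Forward chaining from the given facts derives: is conditionally approved, has marker L, is from an existing customer, qualifies for the prime rate, is tagged K, has marker T, meets criterion S, requires manual review, has a prior default.
Rules concluding "it has attribute J": R7 needs "it has complete documentation"; R9 needs "it carries flag N"; R20 needs "it has marker F" — none of these are established.

No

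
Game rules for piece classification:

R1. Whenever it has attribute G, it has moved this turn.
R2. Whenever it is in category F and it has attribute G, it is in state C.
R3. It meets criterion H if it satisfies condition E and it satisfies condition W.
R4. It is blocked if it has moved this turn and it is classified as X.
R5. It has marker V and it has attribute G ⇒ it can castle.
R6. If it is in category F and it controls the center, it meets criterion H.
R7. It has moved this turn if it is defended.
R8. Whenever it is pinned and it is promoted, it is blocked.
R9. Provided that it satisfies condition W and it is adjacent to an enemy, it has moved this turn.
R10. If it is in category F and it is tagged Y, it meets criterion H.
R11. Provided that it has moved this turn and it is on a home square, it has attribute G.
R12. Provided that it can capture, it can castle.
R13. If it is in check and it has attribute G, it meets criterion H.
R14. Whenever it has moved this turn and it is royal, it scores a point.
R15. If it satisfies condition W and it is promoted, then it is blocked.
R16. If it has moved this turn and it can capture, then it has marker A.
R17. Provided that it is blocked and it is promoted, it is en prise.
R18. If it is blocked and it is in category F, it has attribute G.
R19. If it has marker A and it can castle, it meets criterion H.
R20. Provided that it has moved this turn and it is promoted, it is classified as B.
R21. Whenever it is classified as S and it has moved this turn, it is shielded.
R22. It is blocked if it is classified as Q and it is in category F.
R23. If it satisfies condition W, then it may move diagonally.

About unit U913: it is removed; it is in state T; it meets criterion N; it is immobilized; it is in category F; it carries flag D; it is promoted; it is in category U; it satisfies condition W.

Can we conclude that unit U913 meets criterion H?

No

Forward chaining from the given facts derives: is blocked, is en prise, has attribute G, may move diagonally, has moved this turn, is in state C, is classified as B.
Rules concluding "it meets criterion H": R3 needs "it satisfies condition E"; R6 needs "it controls the center"; R10 needs "it is tagged Y"; R13 needs "it is in check"; R19 needs "it has marker A" — none of these are established.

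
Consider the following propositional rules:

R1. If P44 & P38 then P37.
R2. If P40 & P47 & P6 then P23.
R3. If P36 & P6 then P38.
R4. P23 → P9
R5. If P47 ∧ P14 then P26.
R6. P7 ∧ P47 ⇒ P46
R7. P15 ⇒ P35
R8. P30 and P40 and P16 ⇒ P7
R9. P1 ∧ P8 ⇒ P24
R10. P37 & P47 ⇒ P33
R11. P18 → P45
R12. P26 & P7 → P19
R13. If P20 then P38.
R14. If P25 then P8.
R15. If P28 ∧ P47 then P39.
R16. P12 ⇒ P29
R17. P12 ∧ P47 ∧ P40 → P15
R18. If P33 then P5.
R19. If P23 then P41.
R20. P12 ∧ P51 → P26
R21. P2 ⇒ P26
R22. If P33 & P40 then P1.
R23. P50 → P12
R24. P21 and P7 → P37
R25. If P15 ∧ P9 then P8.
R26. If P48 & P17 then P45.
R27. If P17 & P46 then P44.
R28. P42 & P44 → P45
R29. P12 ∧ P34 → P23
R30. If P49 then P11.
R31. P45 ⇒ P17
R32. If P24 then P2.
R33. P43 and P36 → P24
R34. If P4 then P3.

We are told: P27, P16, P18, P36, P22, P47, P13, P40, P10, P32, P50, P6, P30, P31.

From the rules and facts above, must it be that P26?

P23  (by R2: P40, P47, P6)
P38  (by R3: P36, P6)
P9  (by R4: P23)
P7  (by R8: P30, P40, P16)
P45  (by R11: P18)
P12  (by R23: P50)
P17  (by R31: P45)
P46  (by R6: P7, P47)
P15  (by R17: P12, P47, P40)
P8  (by R25: P15, P9)
P44  (by R27: P17, P46)
P37  (by R1: P44, P38)
P33  (by R10: P37, P47)
P1  (by R22: P33, P40)
P24  (by R9: P1, P8)
P2  (by R32: P24)
P26  (by R21: P2)

Yes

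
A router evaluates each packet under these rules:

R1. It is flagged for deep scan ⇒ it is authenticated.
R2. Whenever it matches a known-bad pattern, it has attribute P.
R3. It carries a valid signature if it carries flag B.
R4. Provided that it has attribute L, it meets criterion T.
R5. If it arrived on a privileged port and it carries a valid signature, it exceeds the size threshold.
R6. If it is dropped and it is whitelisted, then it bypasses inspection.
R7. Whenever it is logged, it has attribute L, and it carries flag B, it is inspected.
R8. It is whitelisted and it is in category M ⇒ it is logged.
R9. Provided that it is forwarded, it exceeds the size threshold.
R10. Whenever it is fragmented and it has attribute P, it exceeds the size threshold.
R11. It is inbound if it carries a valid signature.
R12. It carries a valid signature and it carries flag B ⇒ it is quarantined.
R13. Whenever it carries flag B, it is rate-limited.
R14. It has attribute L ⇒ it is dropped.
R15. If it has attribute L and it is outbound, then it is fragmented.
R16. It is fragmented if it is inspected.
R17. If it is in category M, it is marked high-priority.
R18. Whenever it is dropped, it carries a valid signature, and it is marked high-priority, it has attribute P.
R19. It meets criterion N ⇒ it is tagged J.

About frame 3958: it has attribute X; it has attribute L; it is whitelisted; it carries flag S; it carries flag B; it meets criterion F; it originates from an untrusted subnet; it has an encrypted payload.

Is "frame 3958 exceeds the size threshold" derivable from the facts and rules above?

No

Forward chaining from the given facts derives: carries a valid signature, meets criterion T, is inbound, is quarantined, is rate-limited, is dropped, bypasses inspection.
Rules concluding "it exceeds the size threshold": R5 needs "it arrived on a privileged port"; R9 needs "it is forwarded"; R10 needs "it is fragmented" — none of these are established.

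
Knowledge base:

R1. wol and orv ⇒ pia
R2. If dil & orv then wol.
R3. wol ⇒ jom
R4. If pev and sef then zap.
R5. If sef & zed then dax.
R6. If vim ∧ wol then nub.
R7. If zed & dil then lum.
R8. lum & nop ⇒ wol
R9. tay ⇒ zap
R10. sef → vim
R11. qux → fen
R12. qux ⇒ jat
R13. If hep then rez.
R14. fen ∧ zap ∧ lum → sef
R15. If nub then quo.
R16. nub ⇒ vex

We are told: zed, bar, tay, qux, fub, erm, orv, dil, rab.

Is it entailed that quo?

Yes

wol  (by R2: dil, orv)
lum  (by R7: zed, dil)
zap  (by R9: tay)
fen  (by R11: qux)
sef  (by R14: fen, zap, lum)
vim  (by R10: sef)
nub  (by R6: vim, wol)
quo  (by R15: nub)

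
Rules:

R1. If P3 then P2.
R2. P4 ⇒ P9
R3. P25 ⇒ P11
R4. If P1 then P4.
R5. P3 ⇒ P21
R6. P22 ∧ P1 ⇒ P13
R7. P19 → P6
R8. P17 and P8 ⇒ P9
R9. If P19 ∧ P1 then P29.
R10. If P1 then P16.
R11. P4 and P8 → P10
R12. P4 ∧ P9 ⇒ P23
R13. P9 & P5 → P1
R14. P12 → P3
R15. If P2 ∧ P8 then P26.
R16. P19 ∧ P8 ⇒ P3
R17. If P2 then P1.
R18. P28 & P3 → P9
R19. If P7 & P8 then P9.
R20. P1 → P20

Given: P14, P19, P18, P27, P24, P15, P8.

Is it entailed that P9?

Yes

P3  (by R16: P19, P8)
P2  (by R1: P3)
P1  (by R17: P2)
P4  (by R4: P1)
P9  (by R2: P4)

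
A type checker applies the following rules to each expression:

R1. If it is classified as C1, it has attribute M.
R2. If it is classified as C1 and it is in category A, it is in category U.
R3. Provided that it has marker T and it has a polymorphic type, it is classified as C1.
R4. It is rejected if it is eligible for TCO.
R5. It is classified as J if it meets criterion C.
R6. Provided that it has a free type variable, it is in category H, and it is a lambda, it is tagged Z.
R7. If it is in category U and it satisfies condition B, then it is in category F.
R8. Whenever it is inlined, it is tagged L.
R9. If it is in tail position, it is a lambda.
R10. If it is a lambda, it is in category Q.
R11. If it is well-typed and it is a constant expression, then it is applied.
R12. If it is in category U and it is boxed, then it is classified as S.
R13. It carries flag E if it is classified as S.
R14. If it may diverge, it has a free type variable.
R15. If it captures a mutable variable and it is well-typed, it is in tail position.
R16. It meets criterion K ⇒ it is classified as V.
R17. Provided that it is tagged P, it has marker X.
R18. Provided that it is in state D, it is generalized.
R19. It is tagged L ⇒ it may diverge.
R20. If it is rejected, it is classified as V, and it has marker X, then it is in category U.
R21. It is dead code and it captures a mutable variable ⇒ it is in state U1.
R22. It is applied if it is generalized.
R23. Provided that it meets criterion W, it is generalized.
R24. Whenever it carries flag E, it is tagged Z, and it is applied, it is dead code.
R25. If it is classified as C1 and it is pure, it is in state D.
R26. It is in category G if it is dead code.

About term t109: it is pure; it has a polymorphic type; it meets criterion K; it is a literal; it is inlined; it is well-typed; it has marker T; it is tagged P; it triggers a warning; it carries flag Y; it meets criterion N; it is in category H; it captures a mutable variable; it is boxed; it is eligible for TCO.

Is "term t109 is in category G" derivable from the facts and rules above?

By R3 (it has marker T, it has a polymorphic type): it is classified as C1.
By R4 (it is eligible for TCO): it is rejected.
By R8 (it is inlined): it is tagged L.
By R15 (it captures a mutable variable, it is well-typed): it is in tail position.
By R16 (it meets criterion K): it is classified as V.
By R17 (it is tagged P): it has marker X.
By R19 (it is tagged L): it may diverge.
By R20 (it is rejected, it is classified as V, it has marker X): it is in category U.
By R25 (it is classified as C1, it is pure): it is in state D.
By R9 (it is in tail position): it is a lambda.
By R12 (it is in category U, it is boxed): it is classified as S.
By R13 (it is classified as S): it carries flag E.
By R14 (it may diverge): it has a free type variable.
By R18 (it is in state D): it is generalized.
By R22 (it is generalized): it is applied.
By R6 (it has a free type variable, it is in category H, it is a lambda): it is tagged Z.
By R24 (it carries flag E, it is tagged Z, it is applied): it is dead code.
By R26 (it is dead code): it is in category G.

Yes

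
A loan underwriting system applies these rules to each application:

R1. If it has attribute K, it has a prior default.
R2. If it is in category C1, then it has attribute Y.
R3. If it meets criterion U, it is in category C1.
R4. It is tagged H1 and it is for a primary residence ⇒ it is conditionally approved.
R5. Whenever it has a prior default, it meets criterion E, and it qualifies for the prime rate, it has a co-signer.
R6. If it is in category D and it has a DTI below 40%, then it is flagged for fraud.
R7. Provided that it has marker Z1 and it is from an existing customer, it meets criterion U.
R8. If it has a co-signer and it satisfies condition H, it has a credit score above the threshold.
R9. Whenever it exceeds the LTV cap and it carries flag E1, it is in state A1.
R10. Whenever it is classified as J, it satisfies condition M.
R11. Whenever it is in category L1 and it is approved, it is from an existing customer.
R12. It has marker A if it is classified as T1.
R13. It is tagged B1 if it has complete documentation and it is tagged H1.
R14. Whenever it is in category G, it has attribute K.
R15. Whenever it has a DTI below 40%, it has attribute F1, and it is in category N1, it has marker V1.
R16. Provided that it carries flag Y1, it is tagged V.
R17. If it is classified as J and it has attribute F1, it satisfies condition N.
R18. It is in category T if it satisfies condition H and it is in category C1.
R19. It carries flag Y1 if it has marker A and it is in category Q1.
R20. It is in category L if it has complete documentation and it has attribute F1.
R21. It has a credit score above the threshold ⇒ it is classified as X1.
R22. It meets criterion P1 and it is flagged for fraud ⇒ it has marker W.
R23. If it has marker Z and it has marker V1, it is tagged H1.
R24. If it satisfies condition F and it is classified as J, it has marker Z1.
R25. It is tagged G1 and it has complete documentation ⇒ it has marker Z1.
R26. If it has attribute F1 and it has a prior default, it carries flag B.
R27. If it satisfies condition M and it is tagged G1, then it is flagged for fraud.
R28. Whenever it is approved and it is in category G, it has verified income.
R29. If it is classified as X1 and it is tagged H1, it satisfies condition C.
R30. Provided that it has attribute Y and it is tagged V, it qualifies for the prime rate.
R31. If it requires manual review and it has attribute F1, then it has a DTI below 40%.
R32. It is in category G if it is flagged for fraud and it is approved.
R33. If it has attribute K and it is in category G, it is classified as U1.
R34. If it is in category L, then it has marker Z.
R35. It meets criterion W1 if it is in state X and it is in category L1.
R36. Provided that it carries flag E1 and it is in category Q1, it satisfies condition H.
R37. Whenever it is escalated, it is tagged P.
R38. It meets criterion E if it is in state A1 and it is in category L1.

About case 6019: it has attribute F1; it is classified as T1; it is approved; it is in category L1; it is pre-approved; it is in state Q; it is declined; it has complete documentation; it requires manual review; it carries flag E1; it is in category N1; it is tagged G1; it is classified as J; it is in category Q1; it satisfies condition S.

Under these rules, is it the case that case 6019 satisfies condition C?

Forward chaining from the given facts derives: satisfies condition M, is from an existing customer, has marker A, satisfies condition N, carries flag Y1, is in category L, has marker Z1, is flagged for fraud, has a DTI below 40%, is in category G, has marker Z, satisfies condition H, meets criterion U, has attribute K, has marker V1, is tagged V, is tagged H1, has verified income, is classified as U1, has a prior default, is in category C1, is tagged B1, is in category T, carries flag B, has attribute Y, qualifies for the prime rate.
The only rule concluding "it satisfies condition C" is R29, which needs "it is classified as X1"; that is never established.

No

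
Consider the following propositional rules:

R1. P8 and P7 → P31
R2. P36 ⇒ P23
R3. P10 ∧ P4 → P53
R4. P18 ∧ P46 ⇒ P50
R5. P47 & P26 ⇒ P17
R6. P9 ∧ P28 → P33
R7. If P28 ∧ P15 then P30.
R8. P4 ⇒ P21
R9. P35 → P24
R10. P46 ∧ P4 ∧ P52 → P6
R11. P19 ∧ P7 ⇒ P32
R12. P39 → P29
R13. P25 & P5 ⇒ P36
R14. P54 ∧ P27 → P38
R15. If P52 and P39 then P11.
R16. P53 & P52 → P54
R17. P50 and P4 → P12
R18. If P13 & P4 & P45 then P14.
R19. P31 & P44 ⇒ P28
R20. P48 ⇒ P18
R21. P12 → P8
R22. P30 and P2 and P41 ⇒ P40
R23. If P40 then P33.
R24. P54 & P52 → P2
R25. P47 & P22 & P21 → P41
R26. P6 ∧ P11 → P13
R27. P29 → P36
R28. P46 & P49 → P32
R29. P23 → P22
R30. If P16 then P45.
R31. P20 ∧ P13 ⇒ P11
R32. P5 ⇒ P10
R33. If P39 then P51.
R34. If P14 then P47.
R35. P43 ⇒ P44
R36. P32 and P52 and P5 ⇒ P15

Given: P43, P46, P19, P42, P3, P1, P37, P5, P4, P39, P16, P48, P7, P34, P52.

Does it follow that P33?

P21  (by R8: P4)
P6  (by R10: P46, P4, P52)
P32  (by R11: P19, P7)
P29  (by R12: P39)
P11  (by R15: P52, P39)
P18  (by R20: P48)
P13  (by R26: P6, P11)
P36  (by R27: P29)
P45  (by R30: P16)
P10  (by R32: P5)
P44  (by R35: P43)
P15  (by R36: P32, P52, P5)
P23  (by R2: P36)
P53  (by R3: P10, P4)
P50  (by R4: P18, P46)
P54  (by R16: P53, P52)
P12  (by R17: P50, P4)
P14  (by R18: P13, P4, P45)
P8  (by R21: P12)
P2  (by R24: P54, P52)
P22  (by R29: P23)
P47  (by R34: P14)
P31  (by R1: P8, P7)
P28  (by R19: P31, P44)
P41  (by R25: P47, P22, P21)
P30  (by R7: P28, P15)
P40  (by R22: P30, P2, P41)
P33  (by R23: P40)

Yes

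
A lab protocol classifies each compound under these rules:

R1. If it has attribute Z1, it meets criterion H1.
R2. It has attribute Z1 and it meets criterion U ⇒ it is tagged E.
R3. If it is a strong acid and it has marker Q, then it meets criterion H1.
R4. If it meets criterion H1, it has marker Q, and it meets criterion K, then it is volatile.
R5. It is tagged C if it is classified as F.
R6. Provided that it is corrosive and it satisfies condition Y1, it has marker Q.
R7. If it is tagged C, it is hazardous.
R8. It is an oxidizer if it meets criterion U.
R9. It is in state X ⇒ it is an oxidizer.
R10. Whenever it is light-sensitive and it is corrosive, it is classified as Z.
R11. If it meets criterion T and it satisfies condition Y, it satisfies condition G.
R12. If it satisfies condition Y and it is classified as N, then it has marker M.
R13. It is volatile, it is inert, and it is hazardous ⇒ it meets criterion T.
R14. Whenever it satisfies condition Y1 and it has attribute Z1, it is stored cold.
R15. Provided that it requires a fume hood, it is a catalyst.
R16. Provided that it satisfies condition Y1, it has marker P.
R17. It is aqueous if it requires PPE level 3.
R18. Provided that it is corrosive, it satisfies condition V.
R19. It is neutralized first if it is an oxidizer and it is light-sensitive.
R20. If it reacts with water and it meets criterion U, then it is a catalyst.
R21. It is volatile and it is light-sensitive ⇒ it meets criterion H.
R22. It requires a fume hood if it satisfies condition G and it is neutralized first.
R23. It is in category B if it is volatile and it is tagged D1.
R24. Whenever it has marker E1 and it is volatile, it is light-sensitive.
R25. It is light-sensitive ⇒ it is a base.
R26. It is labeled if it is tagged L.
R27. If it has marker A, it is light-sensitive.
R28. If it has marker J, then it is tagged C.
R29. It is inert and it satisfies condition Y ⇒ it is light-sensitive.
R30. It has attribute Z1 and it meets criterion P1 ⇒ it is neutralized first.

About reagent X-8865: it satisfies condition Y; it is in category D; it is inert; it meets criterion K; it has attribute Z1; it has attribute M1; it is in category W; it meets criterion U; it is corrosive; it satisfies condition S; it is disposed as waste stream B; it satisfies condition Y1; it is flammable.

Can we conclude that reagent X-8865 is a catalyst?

Forward chaining from the given facts derives: meets criterion H1, is tagged E, has marker Q, is an oxidizer, is stored cold, has marker P, satisfies condition V, is light-sensitive, is volatile, is classified as Z, is neutralized first, meets criterion H, is a base.
Rules concluding "it is a catalyst": R15 needs "it requires a fume hood"; R20 needs "it reacts with water" — none of these are established.

No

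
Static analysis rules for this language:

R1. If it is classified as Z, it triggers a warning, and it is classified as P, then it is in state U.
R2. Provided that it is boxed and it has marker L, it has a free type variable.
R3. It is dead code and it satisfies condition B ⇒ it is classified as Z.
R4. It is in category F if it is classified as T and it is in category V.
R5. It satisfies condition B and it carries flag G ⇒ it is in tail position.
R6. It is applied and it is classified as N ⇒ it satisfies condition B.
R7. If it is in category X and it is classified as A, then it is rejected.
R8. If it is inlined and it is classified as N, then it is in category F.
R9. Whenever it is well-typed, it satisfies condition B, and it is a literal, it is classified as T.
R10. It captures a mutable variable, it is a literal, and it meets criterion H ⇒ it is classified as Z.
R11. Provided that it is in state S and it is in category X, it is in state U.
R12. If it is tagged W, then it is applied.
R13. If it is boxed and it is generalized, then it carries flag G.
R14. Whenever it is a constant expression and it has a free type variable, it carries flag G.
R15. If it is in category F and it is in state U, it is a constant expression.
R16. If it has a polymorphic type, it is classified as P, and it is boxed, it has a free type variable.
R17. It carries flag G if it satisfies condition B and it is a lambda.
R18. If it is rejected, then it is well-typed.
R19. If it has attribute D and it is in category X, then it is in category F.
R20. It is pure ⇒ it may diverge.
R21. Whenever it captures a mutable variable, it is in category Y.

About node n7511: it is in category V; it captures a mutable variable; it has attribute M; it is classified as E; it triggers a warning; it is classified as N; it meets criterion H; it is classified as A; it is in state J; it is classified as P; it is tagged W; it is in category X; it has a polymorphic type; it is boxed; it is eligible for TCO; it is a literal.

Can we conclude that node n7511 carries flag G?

Yes

By R7 (it is in category X, it is classified as A): it is rejected.
By R10 (it captures a mutable variable, it is a literal, it meets criterion H): it is classified as Z.
By R12 (it is tagged W): it is applied.
By R16 (it has a polymorphic type, it is classified as P, it is boxed): it has a free type variable.
By R18 (it is rejected): it is well-typed.
By R1 (it is classified as Z, it triggers a warning, it is classified as P): it is in state U.
By R6 (it is applied, it is classified as N): it satisfies condition B.
By R9 (it is well-typed, it satisfies condition B, it is a literal): it is classified as T.
By R4 (it is classified as T, it is in category V): it is in category F.
By R15 (it is in category F, it is in state U): it is a constant expression.
By R14 (it is a constant expression, it has a free type variable): it carries flag G.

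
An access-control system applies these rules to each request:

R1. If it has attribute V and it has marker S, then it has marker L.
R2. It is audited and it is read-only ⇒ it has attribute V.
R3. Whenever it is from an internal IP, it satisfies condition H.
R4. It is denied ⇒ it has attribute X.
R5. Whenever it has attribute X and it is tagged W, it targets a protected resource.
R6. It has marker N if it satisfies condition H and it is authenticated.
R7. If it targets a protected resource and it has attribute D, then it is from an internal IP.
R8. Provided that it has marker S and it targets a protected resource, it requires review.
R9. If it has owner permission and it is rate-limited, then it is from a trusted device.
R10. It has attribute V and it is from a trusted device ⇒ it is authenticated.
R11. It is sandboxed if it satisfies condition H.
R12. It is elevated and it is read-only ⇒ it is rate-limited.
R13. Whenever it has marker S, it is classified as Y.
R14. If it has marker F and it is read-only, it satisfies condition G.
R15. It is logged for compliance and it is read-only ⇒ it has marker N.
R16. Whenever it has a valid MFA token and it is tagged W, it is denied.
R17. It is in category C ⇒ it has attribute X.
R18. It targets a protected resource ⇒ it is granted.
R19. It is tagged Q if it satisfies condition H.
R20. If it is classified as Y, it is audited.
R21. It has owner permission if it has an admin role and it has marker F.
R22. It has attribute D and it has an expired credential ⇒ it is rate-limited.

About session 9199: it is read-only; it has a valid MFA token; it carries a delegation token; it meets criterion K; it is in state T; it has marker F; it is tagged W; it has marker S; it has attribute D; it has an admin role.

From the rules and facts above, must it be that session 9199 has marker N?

No

Forward chaining from the given facts derives: is classified as Y, satisfies condition G, is denied, is audited, has owner permission, has attribute V, has attribute X, targets a protected resource, is from an internal IP, requires review, is granted, has marker L, satisfies condition H, is sandboxed, is tagged Q.
Rules concluding "it has marker N": R6 needs "it is authenticated"; R15 needs "it is logged for compliance" — none of these are established.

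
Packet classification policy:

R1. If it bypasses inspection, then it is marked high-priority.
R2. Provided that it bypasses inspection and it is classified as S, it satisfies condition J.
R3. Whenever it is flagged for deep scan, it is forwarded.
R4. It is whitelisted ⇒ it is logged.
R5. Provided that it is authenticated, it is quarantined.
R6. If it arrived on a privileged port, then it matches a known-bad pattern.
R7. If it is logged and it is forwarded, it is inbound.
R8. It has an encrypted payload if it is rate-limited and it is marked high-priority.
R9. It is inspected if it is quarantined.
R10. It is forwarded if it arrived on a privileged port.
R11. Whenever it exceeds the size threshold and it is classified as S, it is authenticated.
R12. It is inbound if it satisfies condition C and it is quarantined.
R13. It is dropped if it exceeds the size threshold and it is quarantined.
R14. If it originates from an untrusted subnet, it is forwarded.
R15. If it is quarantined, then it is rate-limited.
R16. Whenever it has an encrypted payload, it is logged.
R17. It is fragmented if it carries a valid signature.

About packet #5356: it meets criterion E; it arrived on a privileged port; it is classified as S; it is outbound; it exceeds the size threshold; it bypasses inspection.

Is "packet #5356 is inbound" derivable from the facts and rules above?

Yes

By R1 (it bypasses inspection): it is marked high-priority.
By R10 (it arrived on a privileged port): it is forwarded.
By R11 (it exceeds the size threshold, it is classified as S): it is authenticated.
By R5 (it is authenticated): it is quarantined.
By R15 (it is quarantined): it is rate-limited.
By R8 (it is rate-limited, it is marked high-priority): it has an encrypted payload.
By R16 (it has an encrypted payload): it is logged.
By R7 (it is logged, it is forwarded): it is inbound.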